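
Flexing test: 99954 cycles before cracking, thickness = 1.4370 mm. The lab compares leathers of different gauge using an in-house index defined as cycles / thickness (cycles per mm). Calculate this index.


Formula: Index = cycles / thickness
Substituting: Index = 99954 / 1.4370
Result: 69557.4113 cycles/mm


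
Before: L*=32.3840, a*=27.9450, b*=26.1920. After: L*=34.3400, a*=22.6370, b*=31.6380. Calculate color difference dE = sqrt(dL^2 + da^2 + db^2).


dL = 1.9560, da = -5.3080, db = 5.4460
dE = sqrt(1.9560^2 + (-5.3080)^2 + 5.4460^2) = 7.8524


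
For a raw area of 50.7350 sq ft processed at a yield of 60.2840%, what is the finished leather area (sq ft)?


Formula: finished = raw * yield / 100
Substituting: finished = 50.7350 * 60.2840 / 100
Result: 30.5851 sq ft


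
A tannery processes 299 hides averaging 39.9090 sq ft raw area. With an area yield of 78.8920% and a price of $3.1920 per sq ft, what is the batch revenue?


Raw_total = N * avg_area = 299 * 39.9090 = 11932.7910 sq ft
Finished = Raw_total * yield / 100 = 11932.7910 * 78.8920 / 100 = 9414.0175 sq ft
Value = Finished * price = 9414.0175 * 3.1920 = 30049.5438 $


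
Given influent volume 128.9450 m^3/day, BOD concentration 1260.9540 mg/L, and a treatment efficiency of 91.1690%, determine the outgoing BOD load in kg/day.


Load_in = volume * conc / 1000 = 128.9450 * 1260.9540 / 1000 = 162.5937 kg/day
Removed = Load_in * eff / 100 = 162.5937 * 91.1690 / 100 = 148.2351 kg/day
Load_out = Load_in - Removed = 162.5937 - 148.2351 = 14.3587 kg/day


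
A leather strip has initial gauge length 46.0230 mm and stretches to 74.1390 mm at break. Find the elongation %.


Formula: Elongation = (Lf - L0) / L0 * 100
Substituting: Elongation = (74.1390 - 46.0230) / 46.0230 * 100
Result: 61.0912 %


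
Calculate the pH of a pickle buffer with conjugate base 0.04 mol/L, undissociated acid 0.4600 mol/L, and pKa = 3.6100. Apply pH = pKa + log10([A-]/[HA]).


ratio = [A-] / [HA] = 0.04 / 0.4600 = 0.0869565
log10(ratio) = -1.0607
pH = pKa + log10(ratio) = 3.6100 - 1.0607 = 2.5493


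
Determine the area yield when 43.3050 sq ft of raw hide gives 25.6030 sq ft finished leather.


Formula: Yield = finished / raw * 100
Substituting: Yield = 25.6030 / 43.3050 * 100
Result: 59.1225 %


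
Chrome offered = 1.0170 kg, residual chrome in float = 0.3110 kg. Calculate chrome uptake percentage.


Formula: Uptake = (offered - residual) / offered * 100
Substituting: Uptake = (1.0170 - 0.3110) / 1.0170 * 100
Result: 69.4199 %


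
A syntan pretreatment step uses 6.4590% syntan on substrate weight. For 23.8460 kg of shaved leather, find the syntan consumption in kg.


Formula: Syntan = substrate * pct / 100
Substituting: Syntan = 23.8460 * 6.4590 / 100
Result: 1.5402 kg


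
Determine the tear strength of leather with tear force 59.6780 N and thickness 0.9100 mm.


Formula: Tear strength = force / thickness
Substituting: Tear strength = 59.6780 / 0.9100
Result: 65.5802 N/mm


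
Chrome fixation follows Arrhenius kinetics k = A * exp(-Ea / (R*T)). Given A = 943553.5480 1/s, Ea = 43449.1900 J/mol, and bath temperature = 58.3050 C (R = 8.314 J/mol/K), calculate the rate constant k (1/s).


T_K = T_C + 273.15 = 58.3050 + 273.15 = 331.4550 K
exponent = -Ea / (R * T_K) = -43449.1900 / (8.314 * 331.4550) = -15.7669
k = A * exp(exponent) = 943553.5480 * exp(-15.7669) = 0.1341 1/s


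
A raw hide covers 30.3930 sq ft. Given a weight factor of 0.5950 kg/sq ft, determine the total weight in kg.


Formula: Weight = area * weight_per_sqft
Substituting: Weight = 30.3930 * 0.5950
Result: 18.0838 kg


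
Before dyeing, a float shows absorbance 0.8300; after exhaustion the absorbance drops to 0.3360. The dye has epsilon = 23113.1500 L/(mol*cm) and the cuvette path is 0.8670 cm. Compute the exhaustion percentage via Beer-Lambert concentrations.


c_initial = A_i / (epsilon * l) = 0.8300 / (23113.1500 * 0.8670) = 4.1419e-05 mol/L
c_final = A_f / (epsilon * l) = 0.3360 / (23113.1500 * 0.8670) = 1.6767e-05 mol/L
Exhaustion = (c_initial - c_final) / c_initial * 100 = (4.1419e-05 - 1.6767e-05) / 4.1419e-05 * 100 = 59.5181 %


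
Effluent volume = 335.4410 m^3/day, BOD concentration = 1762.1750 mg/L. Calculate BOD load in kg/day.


Formula: BOD_load = volume * conc / 1000
Substituting: BOD_load = 335.4410 * 1762.1750 / 1000
Result: 591.1057 kg/day


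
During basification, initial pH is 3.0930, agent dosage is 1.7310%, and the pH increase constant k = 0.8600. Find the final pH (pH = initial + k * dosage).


Formula: pH_final = pH_initial + k * base_pct
Substituting: pH_final = 3.0930 + 0.8600 * 1.7310
Result: 4.5817


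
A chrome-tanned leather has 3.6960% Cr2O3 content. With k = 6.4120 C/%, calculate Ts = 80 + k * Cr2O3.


Formula: Ts = 80 + k * Cr2O3
Substituting: Ts = 80 + 6.4120 * 3.6960
Result: 103.6988 C


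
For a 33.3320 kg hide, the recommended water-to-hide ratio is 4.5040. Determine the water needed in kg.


Formula: Water = hide_weight * ratio
Substituting: Water = 33.3320 * 4.5040
Result: 150.1273 kg


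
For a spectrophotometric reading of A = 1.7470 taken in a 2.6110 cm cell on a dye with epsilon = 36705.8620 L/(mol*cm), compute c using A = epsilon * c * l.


Formula: c = A / (epsilon * l)
Substituting: c = 1.7470 / (36705.8620 * 2.6110)
Result: 1.8228e-05 mol/L


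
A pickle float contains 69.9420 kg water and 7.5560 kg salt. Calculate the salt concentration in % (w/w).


Formula: Conc = salt / (water + salt) * 100
Substituting: Conc = 7.5560 / (69.9420 + 7.5560) * 100
Result: 9.7499 %


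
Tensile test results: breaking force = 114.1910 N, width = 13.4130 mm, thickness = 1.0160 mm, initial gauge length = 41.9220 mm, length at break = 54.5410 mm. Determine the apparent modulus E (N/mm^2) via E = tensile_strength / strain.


TS = F / (w * t) = 114.1910 / (13.4130 * 1.0160) = 8.3794 N/mm^2
strain = (Lf - L0) / L0 = (54.5410 - 41.9220) / 41.9220 = 0.3010
E = TS / strain = 8.3794 / 0.3010 = 27.8374 N/mm^2


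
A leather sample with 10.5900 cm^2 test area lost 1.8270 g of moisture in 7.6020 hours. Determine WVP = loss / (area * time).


Formula: WVP = loss / (area * time)
Substituting: WVP = 1.8270 / (10.5900 * 7.6020)
Result: 0.0226942 g/(cm^2*hr)


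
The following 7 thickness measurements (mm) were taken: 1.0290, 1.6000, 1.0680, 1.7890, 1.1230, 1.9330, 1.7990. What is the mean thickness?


Formula: Average = sum / n
Substituting: Average = 10.3410 / 7
Result: 1.4773 mm


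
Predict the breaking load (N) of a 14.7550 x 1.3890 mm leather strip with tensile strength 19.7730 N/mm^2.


Formula: F = TS * w * t
Substituting: F = 19.7730 * 14.7550 * 1.3890
Result: 405.2416 N


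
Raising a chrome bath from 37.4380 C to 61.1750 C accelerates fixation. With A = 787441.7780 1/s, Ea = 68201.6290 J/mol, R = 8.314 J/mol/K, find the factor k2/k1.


T1 = 37.4380 + 273.15 = 310.5880 K; T2 = 61.1750 + 273.15 = 334.3250 K
k1 = A * exp(-Ea/(R*T1)) = 787441.7780 * exp(-68201.6290/(8.314*310.5880)) = 2.6648e-06 1/s
k2 = A * exp(-Ea/(R*T2)) = 787441.7780 * exp(-68201.6290/(8.314*334.3250)) = 1.7381e-05 1/s
k2/k1 = 1.7381e-05 / 2.6648e-06 = 6.5224


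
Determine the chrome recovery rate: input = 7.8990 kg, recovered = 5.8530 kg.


Formula: Recovery = recovered / input * 100
Substituting: Recovery = 5.8530 / 7.8990 * 100
Result: 74.0980 %


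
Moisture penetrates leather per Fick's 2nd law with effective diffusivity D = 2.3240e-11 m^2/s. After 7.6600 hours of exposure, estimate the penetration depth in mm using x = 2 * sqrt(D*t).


t = 7.6600 hr * 3600 = 27576.0000 s
D * t = 2.3240e-11 * 27576.0000 = 6.4087e-07
x = 2 * sqrt(D*t) = 2 * sqrt(6.4087e-07) = 0.00160108 m = 1.6011 mm


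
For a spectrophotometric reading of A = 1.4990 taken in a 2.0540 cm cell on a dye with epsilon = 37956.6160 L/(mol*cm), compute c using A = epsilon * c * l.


Formula: c = A / (epsilon * l)
Substituting: c = 1.4990 / (37956.6160 * 2.0540)
Result: 1.9227e-05 mol/L


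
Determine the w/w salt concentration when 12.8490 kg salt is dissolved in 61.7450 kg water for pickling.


Formula: Conc = salt / (water + salt) * 100
Substituting: Conc = 12.8490 / (61.7450 + 12.8490) * 100
Result: 17.2252 %


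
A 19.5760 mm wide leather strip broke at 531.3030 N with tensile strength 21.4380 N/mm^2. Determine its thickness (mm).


Formula: t = F / (TS * w)
Substituting: t = 531.3030 / (21.4380 * 19.5760)
Result: 1.2660 mm


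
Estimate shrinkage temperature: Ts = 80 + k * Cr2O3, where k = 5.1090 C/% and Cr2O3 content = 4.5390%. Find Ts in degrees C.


Formula: Ts = 80 + k * Cr2O3
Substituting: Ts = 80 + 5.1090 * 4.5390
Result: 103.1898 C


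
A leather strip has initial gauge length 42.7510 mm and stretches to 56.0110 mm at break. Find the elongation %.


Formula: Elongation = (Lf - L0) / L0 * 100
Substituting: Elongation = (56.0110 - 42.7510) / 42.7510 * 100
Result: 31.0168 %


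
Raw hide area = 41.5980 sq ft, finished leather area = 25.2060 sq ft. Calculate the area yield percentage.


Formula: Yield = finished / raw * 100
Substituting: Yield = 25.2060 / 41.5980 * 100
Result: 60.5943 %


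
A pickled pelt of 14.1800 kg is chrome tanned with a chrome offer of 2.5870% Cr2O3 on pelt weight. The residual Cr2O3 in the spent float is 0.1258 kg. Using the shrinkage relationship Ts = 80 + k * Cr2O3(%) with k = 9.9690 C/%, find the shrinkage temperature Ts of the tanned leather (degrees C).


Offered = pelt * offer_pct / 100 = 14.1800 * 2.5870 / 100 = 0.3668 kg
Uptake = offered - residual = 0.3668 - 0.1258 = 0.2410 kg
Cr2O3% on pelt = uptake / pelt * 100 = 0.2410 / 14.1800 * 100 = 1.6998 %
Ts = 80 + k * Cr2O3% = 80 + 9.9690 * 1.6998 = 96.9457 C


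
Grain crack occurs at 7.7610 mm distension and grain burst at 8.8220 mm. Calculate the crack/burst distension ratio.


Formula: Ratio = crack / burst
Substituting: Ratio = 7.7610 / 8.8220
Result: 0.8797


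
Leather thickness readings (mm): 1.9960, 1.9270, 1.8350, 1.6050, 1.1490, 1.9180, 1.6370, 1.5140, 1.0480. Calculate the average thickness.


Formula: Average = sum / n
Substituting: Average = 14.6290 / 9
Result: 1.6254 mm


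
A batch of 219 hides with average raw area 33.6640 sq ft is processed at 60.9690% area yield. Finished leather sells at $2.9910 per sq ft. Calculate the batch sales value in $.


Raw_total = N * avg_area = 219 * 33.6640 = 7372.4160 sq ft
Finished = Raw_total * yield / 100 = 7372.4160 * 60.9690 / 100 = 4494.8883 sq ft
Value = Finished * price = 4494.8883 * 2.9910 = 13444.2109 $


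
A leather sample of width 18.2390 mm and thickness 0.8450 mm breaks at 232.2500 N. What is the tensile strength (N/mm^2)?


Formula: TS = force / (width * thickness)
Substituting: TS = 232.2500 / (18.2390 * 0.8450)
Result: 15.0695 N/mm^2


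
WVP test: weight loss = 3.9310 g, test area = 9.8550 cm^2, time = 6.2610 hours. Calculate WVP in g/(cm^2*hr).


Formula: WVP = loss / (area * time)
Substituting: WVP = 3.9310 / (9.8550 * 6.2610)
Result: 0.0637093 g/(cm^2*hr)


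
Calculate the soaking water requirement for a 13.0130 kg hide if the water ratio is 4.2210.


Formula: Water = hide_weight * ratio
Substituting: Water = 13.0130 * 4.2210
Result: 54.9279 kg


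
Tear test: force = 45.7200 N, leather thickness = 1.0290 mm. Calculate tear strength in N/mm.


Formula: Tear strength = force / thickness
Substituting: Tear strength = 45.7200 / 1.0290
Result: 44.4315 N/mm


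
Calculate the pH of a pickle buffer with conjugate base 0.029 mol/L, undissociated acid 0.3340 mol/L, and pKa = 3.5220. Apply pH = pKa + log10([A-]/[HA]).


ratio = [A-] / [HA] = 0.029 / 0.3340 = 0.0868263
log10(ratio) = -1.0613
pH = pKa + log10(ratio) = 3.5220 - 1.0613 = 2.4607


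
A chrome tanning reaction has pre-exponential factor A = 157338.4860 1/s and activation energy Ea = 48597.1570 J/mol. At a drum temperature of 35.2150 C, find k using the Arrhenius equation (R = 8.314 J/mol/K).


T_K = T_C + 273.15 = 35.2150 + 273.15 = 308.3650 K
exponent = -Ea / (R * T_K) = -48597.1570 / (8.314 * 308.3650) = -18.9555
k = A * exp(exponent) = 157338.4860 * exp(-18.9555) = 9.2163e-04 1/s


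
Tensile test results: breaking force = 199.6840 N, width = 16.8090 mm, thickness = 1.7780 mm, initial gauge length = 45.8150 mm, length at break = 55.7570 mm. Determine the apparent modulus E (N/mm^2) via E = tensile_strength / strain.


TS = F / (w * t) = 199.6840 / (16.8090 * 1.7780) = 6.6814 N/mm^2
strain = (Lf - L0) / L0 = (55.7570 - 45.8150) / 45.8150 = 0.2170
E = TS / strain = 6.6814 / 0.2170 = 30.7896 N/mm^2


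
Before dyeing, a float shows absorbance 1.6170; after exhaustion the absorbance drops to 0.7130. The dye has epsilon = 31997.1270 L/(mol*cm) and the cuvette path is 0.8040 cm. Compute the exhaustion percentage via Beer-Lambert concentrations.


c_initial = A_i / (epsilon * l) = 1.6170 / (31997.1270 * 0.8040) = 6.2855e-05 mol/L
c_final = A_f / (epsilon * l) = 0.7130 / (31997.1270 * 0.8040) = 2.7715e-05 mol/L
Exhaustion = (c_initial - c_final) / c_initial * 100 = (6.2855e-05 - 2.7715e-05) / 6.2855e-05 * 100 = 55.9060 %


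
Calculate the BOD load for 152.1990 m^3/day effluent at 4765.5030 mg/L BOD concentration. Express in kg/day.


Formula: BOD_load = volume * conc / 1000
Substituting: BOD_load = 152.1990 * 4765.5030 / 1000
Result: 725.3048 kg/day


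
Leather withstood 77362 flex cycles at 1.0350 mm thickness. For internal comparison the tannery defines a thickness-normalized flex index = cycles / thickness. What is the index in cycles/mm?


Formula: Index = cycles / thickness
Substituting: Index = 77362 / 1.0350
Result: 74745.8937 cycles/mm


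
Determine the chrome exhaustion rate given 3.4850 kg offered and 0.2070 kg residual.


Formula: Uptake = (offered - residual) / offered * 100
Substituting: Uptake = (3.4850 - 0.2070) / 3.4850 * 100
Result: 94.0603 %


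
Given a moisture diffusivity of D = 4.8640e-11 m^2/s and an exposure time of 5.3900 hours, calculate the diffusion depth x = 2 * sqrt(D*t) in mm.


t = 5.3900 hr * 3600 = 19404.0000 s
D * t = 4.8640e-11 * 19404.0000 = 9.4381e-07
x = 2 * sqrt(D*t) = 2 * sqrt(9.4381e-07) = 0.001943 m = 1.9430 mm


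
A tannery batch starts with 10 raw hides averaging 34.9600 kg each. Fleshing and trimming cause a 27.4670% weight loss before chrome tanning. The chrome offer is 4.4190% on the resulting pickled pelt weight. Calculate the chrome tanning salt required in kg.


Total_raw = N * avg_wt = 10 * 34.9600 = 349.6000 kg
Substrate = Total_raw * (1 - loss/100) = 349.6000 * (1 - 27.4670/100) = 253.5754 kg
Chrome = Substrate * pct / 100 = 253.5754 * 4.4190 / 100 = 11.2055 kg


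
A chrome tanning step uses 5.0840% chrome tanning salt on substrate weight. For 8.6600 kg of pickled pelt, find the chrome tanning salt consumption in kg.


Formula: Chrome = substrate * pct / 100
Substituting: Chrome = 8.6600 * 5.0840 / 100
Result: 0.4403 kg


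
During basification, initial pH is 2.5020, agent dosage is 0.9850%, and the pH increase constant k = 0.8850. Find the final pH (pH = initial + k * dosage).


Formula: pH_final = pH_initial + k * base_pct
Substituting: pH_final = 2.5020 + 0.8850 * 0.9850
Result: 3.3737


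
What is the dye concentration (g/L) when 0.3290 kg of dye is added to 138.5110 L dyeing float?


Formula: Conc = dye_mass(kg) / volume(L) * 1000
Substituting: Conc = 0.3290 / 138.5110 * 1000
Result: 2.3753 g/L


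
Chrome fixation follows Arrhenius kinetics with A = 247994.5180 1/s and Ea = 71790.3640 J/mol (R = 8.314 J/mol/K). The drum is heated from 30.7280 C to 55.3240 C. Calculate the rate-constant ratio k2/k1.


T1 = 30.7280 + 273.15 = 303.8780 K; T2 = 55.3240 + 273.15 = 328.4740 K
k1 = A * exp(-Ea/(R*T1)) = 247994.5180 * exp(-71790.3640/(8.314*303.8780)) = 1.1316e-07 1/s
k2 = A * exp(-Ea/(R*T2)) = 247994.5180 * exp(-71790.3640/(8.314*328.4740)) = 9.5011e-07 1/s
k2/k1 = 9.5011e-07 / 1.1316e-07 = 8.3959


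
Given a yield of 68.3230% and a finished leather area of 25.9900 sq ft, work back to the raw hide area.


Formula: raw = finished * 100 / yield
Substituting: raw = 25.9900 * 100 / 68.3230
Result: 38.0399 sq ft


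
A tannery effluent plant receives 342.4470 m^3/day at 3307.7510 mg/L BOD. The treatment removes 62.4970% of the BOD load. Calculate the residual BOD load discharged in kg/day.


Load_in = volume * conc / 1000 = 342.4470 * 3307.7510 / 1000 = 1132.7294 kg/day
Removed = Load_in * eff / 100 = 1132.7294 * 62.4970 / 100 = 707.9219 kg/day
Load_out = Load_in - Removed = 1132.7294 - 707.9219 = 424.8075 kg/day


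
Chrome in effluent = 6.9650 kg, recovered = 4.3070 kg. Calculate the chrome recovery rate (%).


Formula: Recovery = recovered / input * 100
Substituting: Recovery = 4.3070 / 6.9650 * 100
Result: 61.8378 %


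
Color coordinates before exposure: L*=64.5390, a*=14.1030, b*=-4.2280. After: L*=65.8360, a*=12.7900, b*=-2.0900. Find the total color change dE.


dL = 1.2970, da = -1.3130, db = 2.1380
dE = sqrt(1.2970^2 + (-1.3130)^2 + 2.1380^2) = 2.8244


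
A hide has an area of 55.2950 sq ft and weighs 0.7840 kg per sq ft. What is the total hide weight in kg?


Formula: Weight = area * weight_per_sqft
Substituting: Weight = 55.2950 * 0.7840
Result: 43.3513 kg


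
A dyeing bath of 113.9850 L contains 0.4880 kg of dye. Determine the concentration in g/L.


Formula: Conc = dye_mass(kg) / volume(L) * 1000
Substituting: Conc = 0.4880 / 113.9850 * 1000
Result: 4.2813 g/L


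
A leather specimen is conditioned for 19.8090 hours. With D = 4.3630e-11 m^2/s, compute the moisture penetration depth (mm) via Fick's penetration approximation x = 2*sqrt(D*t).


t = 19.8090 hr * 3600 = 71312.4000 s
D * t = 4.3630e-11 * 71312.4000 = 3.1114e-06
x = 2 * sqrt(D*t) = 2 * sqrt(3.1114e-06) = 0.00352781 m = 3.5278 mm


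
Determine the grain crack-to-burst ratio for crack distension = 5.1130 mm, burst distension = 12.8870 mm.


Formula: Ratio = crack / burst
Substituting: Ratio = 5.1130 / 12.8870
Result: 0.3968


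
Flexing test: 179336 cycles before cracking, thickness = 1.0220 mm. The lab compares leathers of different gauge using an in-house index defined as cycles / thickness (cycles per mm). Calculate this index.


Formula: Index = cycles / thickness
Substituting: Index = 179336 / 1.0220
Result: 175475.5382 cycles/mm


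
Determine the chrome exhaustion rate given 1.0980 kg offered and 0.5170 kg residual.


Formula: Uptake = (offered - residual) / offered * 100
Substituting: Uptake = (1.0980 - 0.5170) / 1.0980 * 100
Result: 52.9144 %


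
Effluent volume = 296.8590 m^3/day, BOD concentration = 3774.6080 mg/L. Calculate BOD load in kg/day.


Formula: BOD_load = volume * conc / 1000
Substituting: BOD_load = 296.8590 * 3774.6080 / 1000
Result: 1120.5264 kg/day


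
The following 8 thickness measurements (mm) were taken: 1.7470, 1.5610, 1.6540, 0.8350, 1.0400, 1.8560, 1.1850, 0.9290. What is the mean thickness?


Formula: Average = sum / n
Substituting: Average = 10.8070 / 8
Result: 1.3509 mm


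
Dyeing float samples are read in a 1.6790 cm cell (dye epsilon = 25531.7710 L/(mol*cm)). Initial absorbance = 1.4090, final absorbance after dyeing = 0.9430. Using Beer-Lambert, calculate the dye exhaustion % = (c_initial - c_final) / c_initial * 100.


c_initial = A_i / (epsilon * l) = 1.4090 / (25531.7710 * 1.6790) = 3.2868e-05 mol/L
c_final = A_f / (epsilon * l) = 0.9430 / (25531.7710 * 1.6790) = 2.1998e-05 mol/L
Exhaustion = (c_initial - c_final) / c_initial * 100 = (3.2868e-05 - 2.1998e-05) / 3.2868e-05 * 100 = 33.0731 %


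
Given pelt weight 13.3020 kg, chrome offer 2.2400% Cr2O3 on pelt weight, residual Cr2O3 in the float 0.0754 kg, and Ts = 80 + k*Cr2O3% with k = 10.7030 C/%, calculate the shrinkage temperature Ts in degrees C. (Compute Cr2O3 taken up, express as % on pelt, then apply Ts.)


Offered = pelt * offer_pct / 100 = 13.3020 * 2.2400 / 100 = 0.2980 kg
Uptake = offered - residual = 0.2980 - 0.0754 = 0.2226 kg
Cr2O3% on pelt = uptake / pelt * 100 = 0.2226 / 13.3020 * 100 = 1.6732 %
Ts = 80 + k * Cr2O3% = 80 + 10.7030 * 1.6732 = 97.9079 C


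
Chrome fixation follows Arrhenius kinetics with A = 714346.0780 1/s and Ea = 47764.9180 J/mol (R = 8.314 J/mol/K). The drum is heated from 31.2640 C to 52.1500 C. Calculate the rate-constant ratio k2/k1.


T1 = 31.2640 + 273.15 = 304.4140 K; T2 = 52.1500 + 273.15 = 325.3000 K
k1 = A * exp(-Ea/(R*T1)) = 714346.0780 * exp(-47764.9180/(8.314*304.4140)) = 0.00454561 1/s
k2 = A * exp(-Ea/(R*T2)) = 714346.0780 * exp(-47764.9180/(8.314*325.3000)) = 0.01527 1/s
k2/k1 = 0.01527 / 0.00454561 = 3.3593


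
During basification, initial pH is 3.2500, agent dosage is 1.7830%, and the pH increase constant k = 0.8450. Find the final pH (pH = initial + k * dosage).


Formula: pH_final = pH_initial + k * base_pct
Substituting: pH_final = 3.2500 + 0.8450 * 1.7830
Result: 4.7566


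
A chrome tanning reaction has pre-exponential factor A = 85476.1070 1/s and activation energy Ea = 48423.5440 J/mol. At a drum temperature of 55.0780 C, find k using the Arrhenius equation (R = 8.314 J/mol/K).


T_K = T_C + 273.15 = 55.0780 + 273.15 = 328.2280 K
exponent = -Ea / (R * T_K) = -48423.5440 / (8.314 * 328.2280) = -17.7448
k = A * exp(exponent) = 85476.1070 * exp(-17.7448) = 0.00168027 1/s


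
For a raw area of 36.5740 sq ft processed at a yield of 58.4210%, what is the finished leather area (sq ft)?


Formula: finished = raw * yield / 100
Substituting: finished = 36.5740 * 58.4210 / 100
Result: 21.3669 sq ft


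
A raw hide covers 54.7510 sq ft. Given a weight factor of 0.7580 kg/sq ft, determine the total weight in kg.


Formula: Weight = area * weight_per_sqft
Substituting: Weight = 54.7510 * 0.7580
Result: 41.5013 kg


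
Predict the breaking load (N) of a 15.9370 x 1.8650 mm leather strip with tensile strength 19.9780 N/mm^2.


Formula: F = TS * w * t
Substituting: F = 19.9780 * 15.9370 * 1.8650
Result: 593.7962 N


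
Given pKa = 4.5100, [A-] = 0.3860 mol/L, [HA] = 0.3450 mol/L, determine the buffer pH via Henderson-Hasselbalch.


ratio = [A-] / [HA] = 0.3860 / 0.3450 = 1.1188
log10(ratio) = 0.0487682
pH = pKa + log10(ratio) = 4.5100 + 0.0487682 = 4.5588


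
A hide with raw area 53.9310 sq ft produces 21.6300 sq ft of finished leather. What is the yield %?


Formula: Yield = finished / raw * 100
Substituting: Yield = 21.6300 / 53.9310 * 100
Result: 40.1068 %


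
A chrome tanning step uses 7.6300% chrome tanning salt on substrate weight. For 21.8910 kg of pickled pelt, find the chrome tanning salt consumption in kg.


Formula: Chrome = substrate * pct / 100
Substituting: Chrome = 21.8910 * 7.6300 / 100
Result: 1.6703 kg


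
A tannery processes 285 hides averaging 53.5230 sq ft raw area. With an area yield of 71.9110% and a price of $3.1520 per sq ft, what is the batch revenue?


Raw_total = N * avg_area = 285 * 53.5230 = 15254.0550 sq ft
Finished = Raw_total * yield / 100 = 15254.0550 * 71.9110 / 100 = 10969.3435 sq ft
Value = Finished * price = 10969.3435 * 3.1520 = 34575.3707 $


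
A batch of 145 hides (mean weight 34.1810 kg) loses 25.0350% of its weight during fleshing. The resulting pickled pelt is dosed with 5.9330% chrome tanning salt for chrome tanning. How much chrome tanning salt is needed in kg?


Total_raw = N * avg_wt = 145 * 34.1810 = 4956.2450 kg
Substrate = Total_raw * (1 - loss/100) = 4956.2450 * (1 - 25.0350/100) = 3715.4491 kg
Chrome = Substrate * pct / 100 = 3715.4491 * 5.9330 / 100 = 220.4376 kg


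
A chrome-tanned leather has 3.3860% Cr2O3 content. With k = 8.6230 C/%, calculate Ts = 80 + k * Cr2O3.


Formula: Ts = 80 + k * Cr2O3
Substituting: Ts = 80 + 8.6230 * 3.3860
Result: 109.1975 C


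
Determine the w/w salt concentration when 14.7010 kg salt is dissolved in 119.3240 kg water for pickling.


Formula: Conc = salt / (water + salt) * 100
Substituting: Conc = 14.7010 / (119.3240 + 14.7010) * 100
Result: 10.9688 %


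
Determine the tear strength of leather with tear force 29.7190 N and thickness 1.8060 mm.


Formula: Tear strength = force / thickness
Substituting: Tear strength = 29.7190 / 1.8060
Result: 16.4557 N/mm


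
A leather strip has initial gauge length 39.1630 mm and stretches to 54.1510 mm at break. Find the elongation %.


Formula: Elongation = (Lf - L0) / L0 * 100
Substituting: Elongation = (54.1510 - 39.1630) / 39.1630 * 100
Result: 38.2708 %


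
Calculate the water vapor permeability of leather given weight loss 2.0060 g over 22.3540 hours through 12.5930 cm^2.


Formula: WVP = loss / (area * time)
Substituting: WVP = 2.0060 / (12.5930 * 22.3540)
Result: 0.00712601 g/(cm^2*hr)


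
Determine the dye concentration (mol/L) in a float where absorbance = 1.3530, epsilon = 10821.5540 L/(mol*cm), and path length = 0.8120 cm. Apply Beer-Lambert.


Formula: c = A / (epsilon * l)
Substituting: c = 1.3530 / (10821.5540 * 0.8120)
Result: 1.5398e-04 mol/L


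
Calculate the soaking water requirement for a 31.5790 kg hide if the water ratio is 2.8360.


Formula: Water = hide_weight * ratio
Substituting: Water = 31.5790 * 2.8360
Result: 89.5580 kg


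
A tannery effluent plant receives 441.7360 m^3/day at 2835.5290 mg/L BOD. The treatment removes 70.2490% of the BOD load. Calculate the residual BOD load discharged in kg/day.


Load_in = volume * conc / 1000 = 441.7360 * 2835.5290 / 1000 = 1252.5552 kg/day
Removed = Load_in * eff / 100 = 1252.5552 * 70.2490 / 100 = 879.9075 kg/day
Load_out = Load_in - Removed = 1252.5552 - 879.9075 = 372.6477 kg/day


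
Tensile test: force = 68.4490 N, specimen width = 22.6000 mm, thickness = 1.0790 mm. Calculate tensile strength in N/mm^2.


Formula: TS = force / (width * thickness)
Substituting: TS = 68.4490 / (22.6000 * 1.0790)
Result: 2.8070 N/mm^2


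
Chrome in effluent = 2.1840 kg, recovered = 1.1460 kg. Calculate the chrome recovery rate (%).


Formula: Recovery = recovered / input * 100
Substituting: Recovery = 1.1460 / 2.1840 * 100
Result: 52.4725 %


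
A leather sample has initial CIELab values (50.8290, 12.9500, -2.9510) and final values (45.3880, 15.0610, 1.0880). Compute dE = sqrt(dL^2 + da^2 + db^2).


dL = -5.4410, da = 2.1110, db = 4.0390
dE = sqrt((-5.4410)^2 + 2.1110^2 + 4.0390^2) = 7.0975


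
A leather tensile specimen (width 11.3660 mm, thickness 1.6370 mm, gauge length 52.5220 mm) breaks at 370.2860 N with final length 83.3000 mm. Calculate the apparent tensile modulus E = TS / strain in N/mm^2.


TS = F / (w * t) = 370.2860 / (11.3660 * 1.6370) = 19.9013 N/mm^2
strain = (Lf - L0) / L0 = (83.3000 - 52.5220) / 52.5220 = 0.5860
E = TS / strain = 19.9013 / 0.5860 = 33.9611 N/mm^2


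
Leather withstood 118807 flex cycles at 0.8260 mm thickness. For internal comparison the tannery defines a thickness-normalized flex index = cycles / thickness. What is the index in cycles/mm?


Formula: Index = cycles / thickness
Substituting: Index = 118807 / 0.8260
Result: 143834.1404 cycles/mm


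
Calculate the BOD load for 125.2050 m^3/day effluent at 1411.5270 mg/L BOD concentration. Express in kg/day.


Formula: BOD_load = volume * conc / 1000
Substituting: BOD_load = 125.2050 * 1411.5270 / 1000
Result: 176.7302 kg/day


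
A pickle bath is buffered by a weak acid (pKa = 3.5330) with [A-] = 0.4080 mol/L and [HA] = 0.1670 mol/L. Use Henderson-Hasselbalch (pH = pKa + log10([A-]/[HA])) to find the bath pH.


ratio = [A-] / [HA] = 0.4080 / 0.1670 = 2.4431
log10(ratio) = 0.3879
pH = pKa + log10(ratio) = 3.5330 + 0.3879 = 3.9209


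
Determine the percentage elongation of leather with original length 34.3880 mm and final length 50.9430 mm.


Formula: Elongation = (Lf - L0) / L0 * 100
Substituting: Elongation = (50.9430 - 34.3880) / 34.3880 * 100
Result: 48.1418 %


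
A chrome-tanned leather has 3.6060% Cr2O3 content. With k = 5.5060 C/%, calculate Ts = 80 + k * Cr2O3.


Formula: Ts = 80 + k * Cr2O3
Substituting: Ts = 80 + 5.5060 * 3.6060
Result: 99.8546 C


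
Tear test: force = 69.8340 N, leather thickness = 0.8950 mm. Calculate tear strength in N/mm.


Formula: Tear strength = force / thickness
Substituting: Tear strength = 69.8340 / 0.8950
Result: 78.0268 N/mm


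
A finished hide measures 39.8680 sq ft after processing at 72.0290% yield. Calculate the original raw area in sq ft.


Formula: raw = finished * 100 / yield
Substituting: raw = 39.8680 * 100 / 72.0290
Result: 55.3499 sq ft


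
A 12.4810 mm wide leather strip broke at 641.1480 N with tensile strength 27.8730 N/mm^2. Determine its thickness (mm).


Formula: t = F / (TS * w)
Substituting: t = 641.1480 / (27.8730 * 12.4810)
Result: 1.8430 mm


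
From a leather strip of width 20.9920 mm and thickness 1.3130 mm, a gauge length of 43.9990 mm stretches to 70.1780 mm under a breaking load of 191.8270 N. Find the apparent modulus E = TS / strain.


TS = F / (w * t) = 191.8270 / (20.9920 * 1.3130) = 6.9597 N/mm^2
strain = (Lf - L0) / L0 = (70.1780 - 43.9990) / 43.9990 = 0.5950
E = TS / strain = 6.9597 / 0.5950 = 11.6972 N/mm^2


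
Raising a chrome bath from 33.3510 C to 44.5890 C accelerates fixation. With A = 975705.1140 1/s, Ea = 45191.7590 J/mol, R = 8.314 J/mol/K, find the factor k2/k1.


T1 = 33.3510 + 273.15 = 306.5010 K; T2 = 44.5890 + 273.15 = 317.7390 K
k1 = A * exp(-Ea/(R*T1)) = 975705.1140 * exp(-45191.7590/(8.314*306.5010)) = 0.0193799 1/s
k2 = A * exp(-Ea/(R*T2)) = 975705.1140 * exp(-45191.7590/(8.314*317.7390)) = 0.0362877 1/s
k2/k1 = 0.0362877 / 0.0193799 = 1.8724


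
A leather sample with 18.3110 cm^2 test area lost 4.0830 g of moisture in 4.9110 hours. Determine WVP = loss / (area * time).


Formula: WVP = loss / (area * time)
Substituting: WVP = 4.0830 / (18.3110 * 4.9110)
Result: 0.0454043 g/(cm^2*hr)


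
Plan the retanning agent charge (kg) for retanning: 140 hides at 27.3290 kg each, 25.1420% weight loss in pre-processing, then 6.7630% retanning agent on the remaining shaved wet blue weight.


Total_raw = N * avg_wt = 140 * 27.3290 = 3826.0600 kg
Substrate = Total_raw * (1 - loss/100) = 3826.0600 * (1 - 25.1420/100) = 2864.1120 kg
Retan = Substrate * pct / 100 = 2864.1120 * 6.7630 / 100 = 193.6999 kg


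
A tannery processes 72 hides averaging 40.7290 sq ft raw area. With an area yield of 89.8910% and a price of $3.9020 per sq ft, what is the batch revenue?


Raw_total = N * avg_area = 72 * 40.7290 = 2932.4880 sq ft
Finished = Raw_total * yield / 100 = 2932.4880 * 89.8910 / 100 = 2636.0428 sq ft
Value = Finished * price = 2636.0428 * 3.9020 = 10285.8390 $


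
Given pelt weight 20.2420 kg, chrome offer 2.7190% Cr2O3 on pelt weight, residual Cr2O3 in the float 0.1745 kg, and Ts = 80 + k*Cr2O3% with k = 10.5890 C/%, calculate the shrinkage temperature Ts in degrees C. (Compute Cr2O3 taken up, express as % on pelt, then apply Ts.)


Offered = pelt * offer_pct / 100 = 20.2420 * 2.7190 / 100 = 0.5504 kg
Uptake = offered - residual = 0.5504 - 0.1745 = 0.3759 kg
Cr2O3% on pelt = uptake / pelt * 100 = 0.3759 / 20.2420 * 100 = 1.8569 %
Ts = 80 + k * Cr2O3% = 80 + 10.5890 * 1.8569 = 99.6630 C


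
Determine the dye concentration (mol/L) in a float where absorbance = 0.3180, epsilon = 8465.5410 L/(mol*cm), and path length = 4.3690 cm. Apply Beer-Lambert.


Formula: c = A / (epsilon * l)
Substituting: c = 0.3180 / (8465.5410 * 4.3690)
Result: 8.5979e-06 mol/L


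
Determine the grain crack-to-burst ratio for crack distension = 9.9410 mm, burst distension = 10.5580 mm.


Formula: Ratio = crack / burst
Substituting: Ratio = 9.9410 / 10.5580
Result: 0.9416


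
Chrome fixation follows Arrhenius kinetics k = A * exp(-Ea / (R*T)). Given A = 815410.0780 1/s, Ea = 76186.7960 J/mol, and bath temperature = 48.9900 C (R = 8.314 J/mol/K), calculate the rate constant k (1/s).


T_K = T_C + 273.15 = 48.9900 + 273.15 = 322.1400 K
exponent = -Ea / (R * T_K) = -76186.7960 / (8.314 * 322.1400) = -28.4463
k = A * exp(exponent) = 815410.0780 * exp(-28.4463) = 3.6085e-07 1/s


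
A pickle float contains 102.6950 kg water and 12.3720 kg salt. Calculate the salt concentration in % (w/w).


Formula: Conc = salt / (water + salt) * 100
Substituting: Conc = 12.3720 / (102.6950 + 12.3720) * 100
Result: 10.7520 %


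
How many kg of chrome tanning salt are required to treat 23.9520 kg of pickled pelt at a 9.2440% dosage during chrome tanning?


Formula: Chrome = substrate * pct / 100
Substituting: Chrome = 23.9520 * 9.2440 / 100
Result: 2.2141 kg


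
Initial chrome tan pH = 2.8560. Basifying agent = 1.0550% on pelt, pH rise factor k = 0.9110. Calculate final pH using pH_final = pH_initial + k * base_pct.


Formula: pH_final = pH_initial + k * base_pct
Substituting: pH_final = 2.8560 + 0.9110 * 1.0550
Result: 3.8171


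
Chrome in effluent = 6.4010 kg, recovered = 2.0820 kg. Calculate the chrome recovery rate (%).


Formula: Recovery = recovered / input * 100
Substituting: Recovery = 2.0820 / 6.4010 * 100
Result: 32.5262 %


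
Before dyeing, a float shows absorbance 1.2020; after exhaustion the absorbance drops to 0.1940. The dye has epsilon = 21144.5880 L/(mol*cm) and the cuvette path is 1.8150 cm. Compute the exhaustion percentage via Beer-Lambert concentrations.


c_initial = A_i / (epsilon * l) = 1.2020 / (21144.5880 * 1.8150) = 3.1320e-05 mol/L
c_final = A_f / (epsilon * l) = 0.1940 / (21144.5880 * 1.8150) = 5.0551e-06 mol/L
Exhaustion = (c_initial - c_final) / c_initial * 100 = (3.1320e-05 - 5.0551e-06) / 3.1320e-05 * 100 = 83.8602 %


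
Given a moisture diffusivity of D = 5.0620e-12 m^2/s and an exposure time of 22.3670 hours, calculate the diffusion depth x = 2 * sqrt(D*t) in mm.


t = 22.3670 hr * 3600 = 80521.2000 s
D * t = 5.0620e-12 * 80521.2000 = 4.0760e-07
x = 2 * sqrt(D*t) = 2 * sqrt(4.0760e-07) = 0.00127687 m = 1.2769 mm


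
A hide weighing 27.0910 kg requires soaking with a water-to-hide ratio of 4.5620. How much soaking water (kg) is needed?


Formula: Water = hide_weight * ratio
Substituting: Water = 27.0910 * 4.5620
Result: 123.5891 kg


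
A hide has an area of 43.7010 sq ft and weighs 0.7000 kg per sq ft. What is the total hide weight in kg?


Formula: Weight = area * weight_per_sqft
Substituting: Weight = 43.7010 * 0.7000
Result: 30.5907 kg


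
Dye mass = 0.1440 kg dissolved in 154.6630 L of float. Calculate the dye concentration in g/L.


Formula: Conc = dye_mass(kg) / volume(L) * 1000
Substituting: Conc = 0.1440 / 154.6630 * 1000
Result: 0.9311 g/L


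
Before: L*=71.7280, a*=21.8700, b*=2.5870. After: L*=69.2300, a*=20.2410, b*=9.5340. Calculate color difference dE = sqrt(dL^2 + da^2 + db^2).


dL = -2.4980, da = -1.6290, db = 6.9470
dE = sqrt((-2.4980)^2 + (-1.6290)^2 + 6.9470^2) = 7.5601


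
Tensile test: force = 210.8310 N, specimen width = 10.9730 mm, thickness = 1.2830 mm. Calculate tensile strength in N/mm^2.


Formula: TS = force / (width * thickness)
Substituting: TS = 210.8310 / (10.9730 * 1.2830)
Result: 14.9755 N/mm^2


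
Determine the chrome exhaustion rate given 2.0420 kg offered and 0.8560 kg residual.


Formula: Uptake = (offered - residual) / offered * 100
Substituting: Uptake = (2.0420 - 0.8560) / 2.0420 * 100
Result: 58.0803 %


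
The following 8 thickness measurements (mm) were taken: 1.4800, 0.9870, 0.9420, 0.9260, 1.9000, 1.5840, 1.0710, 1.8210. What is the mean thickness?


Formula: Average = sum / n
Substituting: Average = 10.7110 / 8
Result: 1.3389 mm


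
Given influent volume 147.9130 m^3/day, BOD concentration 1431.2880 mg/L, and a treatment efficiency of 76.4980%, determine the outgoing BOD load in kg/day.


Load_in = volume * conc / 1000 = 147.9130 * 1431.2880 / 1000 = 211.7061 kg/day
Removed = Load_in * eff / 100 = 211.7061 * 76.4980 / 100 = 161.9509 kg/day
Load_out = Load_in - Removed = 211.7061 - 161.9509 = 49.7552 kg/day


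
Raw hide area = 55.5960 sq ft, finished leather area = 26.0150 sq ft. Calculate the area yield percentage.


Formula: Yield = finished / raw * 100
Substituting: Yield = 26.0150 / 55.5960 * 100
Result: 46.7929 %


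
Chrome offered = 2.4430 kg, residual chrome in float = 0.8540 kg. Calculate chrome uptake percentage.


Formula: Uptake = (offered - residual) / offered * 100
Substituting: Uptake = (2.4430 - 0.8540) / 2.4430 * 100
Result: 65.0430 %


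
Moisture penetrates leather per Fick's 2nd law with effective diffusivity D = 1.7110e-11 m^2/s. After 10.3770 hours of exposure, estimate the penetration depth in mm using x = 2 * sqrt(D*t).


t = 10.3770 hr * 3600 = 37357.2000 s
D * t = 1.7110e-11 * 37357.2000 = 6.3918e-07
x = 2 * sqrt(D*t) = 2 * sqrt(6.3918e-07) = 0.00159898 m = 1.5990 mm


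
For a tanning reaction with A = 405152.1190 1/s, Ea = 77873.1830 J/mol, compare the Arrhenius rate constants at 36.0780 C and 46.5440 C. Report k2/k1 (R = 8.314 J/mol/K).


T1 = 36.0780 + 273.15 = 309.2280 K; T2 = 46.5440 + 273.15 = 319.6940 K
k1 = A * exp(-Ea/(R*T1)) = 405152.1190 * exp(-77873.1830/(8.314*309.2280)) = 2.8369e-08 1/s
k2 = A * exp(-Ea/(R*T2)) = 405152.1190 * exp(-77873.1830/(8.314*319.6940)) = 7.6471e-08 1/s
k2/k1 = 7.6471e-08 / 2.8369e-08 = 2.6956


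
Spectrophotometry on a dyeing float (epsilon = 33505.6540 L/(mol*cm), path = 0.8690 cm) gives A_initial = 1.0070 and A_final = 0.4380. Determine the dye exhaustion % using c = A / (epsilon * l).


c_initial = A_i / (epsilon * l) = 1.0070 / (33505.6540 * 0.8690) = 3.4585e-05 mol/L
c_final = A_f / (epsilon * l) = 0.4380 / (33505.6540 * 0.8690) = 1.5043e-05 mol/L
Exhaustion = (c_initial - c_final) / c_initial * 100 = (3.4585e-05 - 1.5043e-05) / 3.4585e-05 * 100 = 56.5045 %


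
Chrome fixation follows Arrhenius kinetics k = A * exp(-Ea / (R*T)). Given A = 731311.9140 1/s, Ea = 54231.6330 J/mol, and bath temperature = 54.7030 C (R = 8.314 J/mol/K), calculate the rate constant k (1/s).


T_K = T_C + 273.15 = 54.7030 + 273.15 = 327.8530 K
exponent = -Ea / (R * T_K) = -54231.6330 / (8.314 * 327.8530) = -19.8959
k = A * exp(exponent) = 731311.9140 * exp(-19.8959) = 0.00167273 1/s


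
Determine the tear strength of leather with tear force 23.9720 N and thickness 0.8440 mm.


Formula: Tear strength = force / thickness
Substituting: Tear strength = 23.9720 / 0.8440
Result: 28.4028 N/mm


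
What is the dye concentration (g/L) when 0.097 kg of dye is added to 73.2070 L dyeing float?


Formula: Conc = dye_mass(kg) / volume(L) * 1000
Substituting: Conc = 0.097 / 73.2070 * 1000
Result: 1.3250 g/L


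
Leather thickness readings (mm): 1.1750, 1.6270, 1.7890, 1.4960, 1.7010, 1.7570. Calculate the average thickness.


Formula: Average = sum / n
Substituting: Average = 9.5450 / 6
Result: 1.5908 mm


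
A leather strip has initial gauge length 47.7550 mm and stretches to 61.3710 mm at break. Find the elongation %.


Formula: Elongation = (Lf - L0) / L0 * 100
Substituting: Elongation = (61.3710 - 47.7550) / 47.7550 * 100
Result: 28.5122 %


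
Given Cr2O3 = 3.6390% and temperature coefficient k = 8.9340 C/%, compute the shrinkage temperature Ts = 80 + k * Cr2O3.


Formula: Ts = 80 + k * Cr2O3
Substituting: Ts = 80 + 8.9340 * 3.6390
Result: 112.5108 C


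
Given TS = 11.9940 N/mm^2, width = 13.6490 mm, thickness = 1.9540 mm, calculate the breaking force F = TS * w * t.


Formula: F = TS * w * t
Substituting: F = 11.9940 * 13.6490 * 1.9540
Result: 319.8817 N


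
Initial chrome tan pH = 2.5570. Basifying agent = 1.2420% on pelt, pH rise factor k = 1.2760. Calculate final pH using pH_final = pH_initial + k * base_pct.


Formula: pH_final = pH_initial + k * base_pct
Substituting: pH_final = 2.5570 + 1.2760 * 1.2420
Result: 4.1418


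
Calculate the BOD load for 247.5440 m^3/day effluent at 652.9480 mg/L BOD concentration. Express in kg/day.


Formula: BOD_load = volume * conc / 1000
Substituting: BOD_load = 247.5440 * 652.9480 / 1000
Result: 161.6334 kg/day
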